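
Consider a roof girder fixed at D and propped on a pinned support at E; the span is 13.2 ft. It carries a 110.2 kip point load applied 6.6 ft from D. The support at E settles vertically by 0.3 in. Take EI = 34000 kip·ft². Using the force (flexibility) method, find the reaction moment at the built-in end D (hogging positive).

Remove the prop at E; the released (primary) structure is a cantilever built in at D.
Deflection at E on the released cantilever, summing each load's contribution:
  point load 110.2 at a = 6.6: Pa²(3L − a)/(6EI) = 26402/EI
Tip deflection under a unit load at E: L³/(3EI) = 766.7/EI.
With EI = 34000 kip·ft²: δ_0 = 0.77652 ft and δ_{EE} = 0.022549 ft/kip.
Compatibility — the beam at E must follow the support down by 0.025 ft: δ_0 − R_E·δ_{EE} = 0.025, so R_E = (0.77652 − 0.025)/0.022549 = 33.33 kip.
Moment equilibrium about D: M_D = Σ(load moments about D) − R_E·L = 727.3 − 33.33×13.2 = 287.4 kip·ft.

M_D = 287.4 kip·ft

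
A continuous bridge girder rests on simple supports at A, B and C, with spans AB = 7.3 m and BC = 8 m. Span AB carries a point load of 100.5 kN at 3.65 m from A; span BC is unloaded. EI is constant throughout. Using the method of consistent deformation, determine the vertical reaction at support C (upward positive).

R_C = -8.204 kN

Insert a hinge at B; M_B is the redundant, and each span becomes simply supported.
End slopes at the hinge B, treating each span as simply supported:
  span AB: point load 100.5 at a = 3.65: Pab(L + a)/(6LEI) = 334.7/EI
  relative rotation θ_0 = (334.7 + 0)/EI = 334.7/EI
A unit hogging moment at B produces rotation L₁/(3EI) + L₂/(3EI) = 5.1/EI.
Slope continuity at B: θ_0 = M_B·5.1/EI, so M_B = 334.7/5.1 = 65.63 kN·m (hogging).
Span BC, ΣM about C: R_B^{BC}·8 = 0 + 65.63, so R_B^{BC} = 8.204 kN and R_C = 0 − 8.204 = -8.204 kN.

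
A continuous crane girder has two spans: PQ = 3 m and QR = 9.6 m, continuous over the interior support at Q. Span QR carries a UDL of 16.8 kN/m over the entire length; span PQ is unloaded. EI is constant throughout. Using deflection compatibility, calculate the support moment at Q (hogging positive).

Release continuity at Q by inserting a hinge; the redundant is the internal moment M_Q. The primary structure is two simply-supported spans PQ and QR.
Discontinuity in slope at Q on the released structure — sum the simple-span end rotations:
  span QR: UDL 16.8: wL³/(24EI) = 619.3/EI
  relative rotation θ_0 = (0 + 619.3)/EI = 619.3/EI
A unit hogging moment at Q produces rotation L₁/(3EI) + L₂/(3EI) = 4.2/EI.
Slope continuity at Q: θ_0 = M_Q·4.2/EI, so M_Q = 619.3/4.2 = 147.5 kN·m (hogging).

M_Q = 147.5 kN·m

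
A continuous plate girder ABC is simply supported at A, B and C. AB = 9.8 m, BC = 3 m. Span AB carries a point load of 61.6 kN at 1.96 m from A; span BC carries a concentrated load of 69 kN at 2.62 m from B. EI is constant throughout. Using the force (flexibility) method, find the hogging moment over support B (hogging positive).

Take M_B as the redundant. Released structure: two simple spans AB and BC with a hinge at B.
Rotations at B on the released spans (each span's end-slope, ×1/EI):
  span AB: point load 61.6 at a = 1.96: Pab(L + a)/(6LEI) = 189.3/EI
  span BC: point load 69 at a = 2.62: Pab(L + b)/(6LEI) = 12.9/EI
  relative rotation θ_0 = (189.3 + 12.9)/EI = 202.2/EI
A unit hogging moment at B produces rotation L₁/(3EI) + L₂/(3EI) = 4.267/EI.
Slope continuity at B: θ_0 = M_B·4.267/EI, so M_B = 202.2/4.267 = 47.39 kN·m (hogging).

M_B = 47.39 kN·m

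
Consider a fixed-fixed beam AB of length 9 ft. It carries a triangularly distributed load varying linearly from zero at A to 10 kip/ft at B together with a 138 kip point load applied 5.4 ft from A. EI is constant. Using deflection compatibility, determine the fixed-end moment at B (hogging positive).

Release both end moments; the primary structure is a simply-supported span AB with redundants M_A and M_B.
Simple-span end rotations at A and B under the given loads:
  at A: triangular load, peak 10: 7w₀L³/(360EI) = 141.8/EI
  at B: triangular load, peak 10: w₀L³/(45EI) = 162/EI
  at A: point load 138 at a = 5.4: Pab(L + b)/(6LEI) = 626/EI
  at B: point load 138 at a = 5.4: Pab(L + a)/(6LEI) = 715.4/EI
  θ_A0 = 767.7/EI,  θ_B0 = 877.4/EI
Flexibility coefficients: a unit moment at one end gives L/(3EI) there and L/(6EI) at the far end, so f₁₁ = f₂₂ = 3/EI and f₁₂ = f₂₁ = 1.5/EI.
Compatibility — zero rotation at each built-in end:
  3 M_A + 1.5 M_B = 767.7
  1.5 M_A + 3 M_B = 877.4
Solving the pair gives M_A = 146.2 kip·ft and M_B = 219.3 kip·ft (hogging).

M_B = 219.3 kip·ft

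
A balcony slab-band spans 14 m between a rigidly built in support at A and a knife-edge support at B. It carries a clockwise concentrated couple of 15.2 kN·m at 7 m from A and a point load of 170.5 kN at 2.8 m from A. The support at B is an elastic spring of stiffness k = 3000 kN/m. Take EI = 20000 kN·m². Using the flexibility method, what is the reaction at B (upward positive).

Take the reaction at B as the redundant and release it; the primary structure is a cantilever fixed at A.
Downward deflection at the released point B due to the loads:
  clockwise couple 15.2 at a = 7: M₀a(2L − a)/(2EI) = 1117/EI
  point load 170.5 at a = 2.8: Pa²(3L − a)/(6EI) = 8733/EI
  δ_0 = 9850/EI
Tip deflection under a unit load at B: L³/(3EI) = 914.7/EI.
With EI = 20000 kN·m²: δ_0 = 0.49252 m and δ_{BB} = 0.045733 m/kN.
Compatibility — the spring shortens by R_B/k under the reaction it provides: δ_0 − R_B·δ_{BB} = R_B/k. With 1/k = 0.000333 m/kN, R_B = δ_0 / (δ_{BB} + 1/k) = 0.49252 / (0.045733 + 0.000333) = 10.69 kN.

R_B = 10.69 kN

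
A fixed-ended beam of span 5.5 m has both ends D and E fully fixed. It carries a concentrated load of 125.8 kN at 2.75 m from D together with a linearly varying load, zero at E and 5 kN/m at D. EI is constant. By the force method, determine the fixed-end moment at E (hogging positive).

Release both end moments; the primary structure is a simply-supported span DE with redundants M_D and M_E.
Simple-span end rotations at D and E under the given loads:
  at D: point load 125.8 at a = 2.75: Pab(L + b)/(6LEI) = 237.8/EI
  at E: point load 125.8 at a = 2.75: Pab(L + a)/(6LEI) = 237.8/EI
  at D: triangular load, peak 5: w₀L³/(45EI) = 18.49/EI
  at E: triangular load, peak 5: 7w₀L³/(360EI) = 16.18/EI
  θ_D0 = 256.3/EI,  θ_E0 = 254/EI
Flexibility coefficients: a unit moment at one end gives L/(3EI) there and L/(6EI) at the far end, so f₁₁ = f₂₂ = 1.833/EI and f₁₂ = f₂₁ = 0.9167/EI.
Compatibility — zero rotation at each built-in end:
  1.833 M_D + 0.9167 M_E = 256.3
  0.9167 M_D + 1.833 M_E = 254
Solving the pair gives M_D = 94.05 kN·m and M_E = 91.53 kN·m (hogging).

M_E = 91.53 kN·m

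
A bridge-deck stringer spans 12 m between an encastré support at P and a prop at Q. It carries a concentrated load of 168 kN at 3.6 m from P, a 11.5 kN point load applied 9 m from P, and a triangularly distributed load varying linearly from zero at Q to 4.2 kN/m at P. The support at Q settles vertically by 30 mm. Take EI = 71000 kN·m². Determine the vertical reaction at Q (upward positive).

Choose R_Q as the redundant. The primary structure is the cantilever fixed at P.
Deflection at Q on the released cantilever, summing each load's contribution:
  point load 168 at a = 3.6: Pa²(3L − a)/(6EI) = 11757/EI
  point load 11.5 at a = 9: Pa²(3L − a)/(6EI) = 4192/EI
  triangular load, peak 4.2 at the fixed end: w₀L⁴/(30EI) = 2903/EI
  δ_0 = 18852/EI
Flexibility coefficient — unit upward force at Q: δ_{QQ} = L³/(3EI) = 576/EI.
With EI = 71000 kN·m²: δ_0 = 0.26552 m and δ_{QQ} = 0.008113 m/kN.
Compatibility — the beam at Q must follow the support down by 0.03 m: δ_0 − R_Q·δ_{QQ} = 0.03, so R_Q = (0.26552 − 0.03)/0.008113 = 29.03 kN.

R_Q = 29.03 kN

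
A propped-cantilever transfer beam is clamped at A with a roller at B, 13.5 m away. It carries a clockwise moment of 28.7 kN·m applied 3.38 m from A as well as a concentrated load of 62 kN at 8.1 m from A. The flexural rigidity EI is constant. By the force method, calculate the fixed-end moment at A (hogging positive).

Choose R_B as the redundant. The primary structure is the cantilever fixed at A.
Primary-structure tip deflection at B by superposition:
  clockwise couple 28.7 at a = 3.38: M₀a(2L − a)/(2EI) = 1146/EI
  point load 62 at a = 8.1: Pa²(3L − a)/(6EI) = 21966/EI
  δ_0 = 23112/EI
Flexibility coefficient — unit upward force at B: δ_{BB} = L³/(3EI) = 820.1/EI.
Compatibility at B: δ_0 − R_B·δ_{BB} = 0, so R_B = 23112/820.1 = 28.18 kN.
Moment equilibrium about A: M_A = Σ(load moments about A) − R_B·L = 530.9 − 28.18×13.5 = 150.5 kN·m.

M_A = 150.5 kN·m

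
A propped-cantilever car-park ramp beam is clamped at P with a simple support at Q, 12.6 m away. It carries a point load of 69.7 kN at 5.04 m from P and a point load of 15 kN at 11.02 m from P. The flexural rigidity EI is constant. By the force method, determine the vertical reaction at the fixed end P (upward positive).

R_P = 58.01 kN

Choose R_Q as the redundant. The primary structure is the cantilever fixed at P.
Downward deflection at the released point Q due to the loads:
  point load 69.7 at a = 5.04: Pa²(3L − a)/(6EI) = 9667/EI
  point load 15 at a = 11.02: Pa²(3L − a)/(6EI) = 8130/EI
  δ_0 = 17797/EI
Tip deflection under a unit load at Q: L³/(3EI) = 666.8/EI.
Compatibility at Q: δ_0 − R_Q·δ_{QQ} = 0, so R_Q = 17797/666.8 = 26.69 kN.
Vertical equilibrium: R_P = ΣP − R_Q = 84.7 − 26.69 = 58.01 kN.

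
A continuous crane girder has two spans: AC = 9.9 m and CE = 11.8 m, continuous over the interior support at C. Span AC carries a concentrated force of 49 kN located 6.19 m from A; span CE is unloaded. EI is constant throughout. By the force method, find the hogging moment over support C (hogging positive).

M_C = 42.14 kN·m

Insert a hinge at C; M_C is the redundant, and each span becomes simply supported.
End slopes at the hinge C, treating each span as simply supported:
  span AC: point load 49 at a = 6.19: Pab(L + a)/(6LEI) = 304.8/EI
  relative rotation θ_0 = (304.8 + 0)/EI = 304.8/EI
A unit hogging moment at C produces rotation L₁/(3EI) + L₂/(3EI) = 7.233/EI.
Slope continuity at C: θ_0 = M_C·7.233/EI, so M_C = 304.8/7.233 = 42.14 kN·m (hogging).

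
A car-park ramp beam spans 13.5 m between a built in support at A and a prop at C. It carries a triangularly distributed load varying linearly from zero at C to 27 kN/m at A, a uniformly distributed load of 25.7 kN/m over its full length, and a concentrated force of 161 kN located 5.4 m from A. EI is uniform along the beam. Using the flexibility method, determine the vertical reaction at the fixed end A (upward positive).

Remove the prop at C; the released (primary) structure is a cantilever built in at A.
Primary-structure tip deflection at C by superposition:
  triangular load, peak 27 at the fixed end: w₀L⁴/(30EI) = 29894/EI
  UDL 25.7: wL⁴/(8EI) = 106703/EI
  point load 161 at a = 5.4: Pa²(3L − a)/(6EI) = 27464/EI
  δ_0 = 164061/EI
Flexibility coefficient — unit upward force at C: δ_{CC} = L³/(3EI) = 820.1/EI.
Compatibility at C: δ_0 − R_C·δ_{CC} = 0, so R_C = 164061/820.1 = 200 kN.
Vertical equilibrium: R_A = ΣP − R_C = 690.2 − 200 = 490.2 kN.

R_A = 490.2 kN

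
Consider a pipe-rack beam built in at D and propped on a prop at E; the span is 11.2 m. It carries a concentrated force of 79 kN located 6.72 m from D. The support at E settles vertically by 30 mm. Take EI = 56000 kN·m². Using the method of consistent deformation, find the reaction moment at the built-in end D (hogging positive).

M_D = 188.8 kN·m

Take the reaction at E as the redundant and release it; the primary structure is a cantilever fixed at D.
Primary-structure tip deflection at E by superposition:
  point load 79 at a = 6.72: Pa²(3L − a)/(6EI) = 15982/EI
Tip deflection under a unit load at E: L³/(3EI) = 468.3/EI.
With EI = 56000 kN·m²: δ_0 = 0.2854 m and δ_{EE} = 0.008363 m/kN.
Compatibility — the beam at E must follow the support down by 0.03 m: δ_0 − R_E·δ_{EE} = 0.03, so R_E = (0.2854 − 0.03)/0.008363 = 30.54 kN.
Moment equilibrium about D: M_D = Σ(load moments about D) − R_E·L = 530.9 − 30.54×11.2 = 188.8 kN·m.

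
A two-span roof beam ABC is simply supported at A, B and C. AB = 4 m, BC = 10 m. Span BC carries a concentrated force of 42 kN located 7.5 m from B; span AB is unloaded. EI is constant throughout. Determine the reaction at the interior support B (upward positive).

Release continuity at B by inserting a hinge; the redundant is the internal moment M_B. The primary structure is two simply-supported spans AB and BC.
Discontinuity in slope at B on the released structure — sum the simple-span end rotations:
  span BC: point load 42 at a = 7.5: Pab(L + b)/(6LEI) = 164.1/EI
  relative rotation θ_0 = (0 + 164.1)/EI = 164.1/EI
A unit hogging moment at B produces rotation L₁/(3EI) + L₂/(3EI) = 4.667/EI.
Slope continuity at B: θ_0 = M_B·4.667/EI, so M_B = 164.1/4.667 = 35.16 kN·m (hogging).
Span AB, ΣM about A with M_B applied at B: R_B^{AB}·4 = 0 + 35.16, so R_B^{AB} = 8.789 kN and R_A = 0 − 8.789 = -8.789 kN.
Span BC, ΣM about C: R_B^{BC}·10 = 105 + 35.16, so R_B^{BC} = 14.02 kN and R_C = 42 − 14.02 = 27.98 kN.
R_B = 8.789 + 14.02 = 22.8 kN.

R_B = 22.8 kN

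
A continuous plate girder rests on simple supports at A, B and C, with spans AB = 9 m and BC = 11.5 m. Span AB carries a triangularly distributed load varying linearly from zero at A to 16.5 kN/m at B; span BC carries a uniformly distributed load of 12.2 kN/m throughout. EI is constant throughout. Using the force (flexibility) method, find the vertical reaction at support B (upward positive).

Take M_B as the redundant. Released structure: two simple spans AB and BC with a hinge at B.
End slopes at the hinge B, treating each span as simply supported:
  span AB: triangular load, peak 16.5: w₀L³/(45EI) = 267.3/EI
  span BC: UDL 12.2: wL³/(24EI) = 773.1/EI
  relative rotation θ_0 = (267.3 + 773.1)/EI = 1040/EI
A unit hogging moment at B produces rotation L₁/(3EI) + L₂/(3EI) = 6.833/EI.
Compatibility: M_B·(L₁+L₂)/(3EI) = θ_0, giving M_B = 152.3 kN·m (hogging).
Span AB, ΣM about A with M_B applied at B: R_B^{AB}·9 = 445.5 + 152.3, so R_B^{AB} = 66.42 kN and R_A = 74.25 − 66.42 = 7.833 kN.
Span BC, ΣM about C: R_B^{BC}·11.5 = 806.7 + 152.3, so R_B^{BC} = 83.39 kN and R_C = 140.3 − 83.39 = 56.91 kN.
R_B = 66.42 + 83.39 = 149.8 kN.

R_B = 149.8 kN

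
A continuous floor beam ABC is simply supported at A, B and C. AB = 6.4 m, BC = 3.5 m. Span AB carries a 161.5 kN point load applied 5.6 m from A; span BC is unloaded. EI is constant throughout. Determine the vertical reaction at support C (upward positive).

R_C = -19.58 kN

Release continuity at B by inserting a hinge; the redundant is the internal moment M_B. The primary structure is two simply-supported spans AB and BC.
Discontinuity in slope at B on the released structure — sum the simple-span end rotations:
  span AB: point load 161.5 at a = 5.6: Pab(L + a)/(6LEI) = 226.1/EI
  relative rotation θ_0 = (226.1 + 0)/EI = 226.1/EI
A unit hogging moment at B produces rotation L₁/(3EI) + L₂/(3EI) = 3.3/EI.
Compatibility: M_B·(L₁+L₂)/(3EI) = θ_0, giving M_B = 68.52 kN·m (hogging).
Span BC, ΣM about C: R_B^{BC}·3.5 = 0 + 68.52, so R_B^{BC} = 19.58 kN and R_C = 0 − 19.58 = -19.58 kN.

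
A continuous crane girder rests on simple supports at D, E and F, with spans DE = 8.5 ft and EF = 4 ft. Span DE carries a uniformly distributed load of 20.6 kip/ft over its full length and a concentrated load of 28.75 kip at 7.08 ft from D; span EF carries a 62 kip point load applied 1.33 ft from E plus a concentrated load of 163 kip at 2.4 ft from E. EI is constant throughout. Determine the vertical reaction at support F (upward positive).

Release continuity at E by inserting a hinge; the redundant is the internal moment M_E. The primary structure is two simply-supported spans DE and EF.
End slopes at the hinge E, treating each span as simply supported:
  span DE: UDL 20.6: wL³/(24EI) = 527.1/EI
  span DE: point load 28.75 at a = 7.08: Pab(L + a)/(6LEI) = 88.3/EI
  span EF: point load 62 at a = 1.33: Pab(L + b)/(6LEI) = 61.19/EI
  span EF: point load 163 at a = 2.4: Pab(L + b)/(6LEI) = 146/EI
  relative rotation θ_0 = (615.4 + 207.2)/EI = 822.7/EI
A unit hogging moment at E produces rotation L₁/(3EI) + L₂/(3EI) = 4.167/EI.
Compatibility: M_E·(L₁+L₂)/(3EI) = θ_0, giving M_E = 197.4 kip·ft (hogging).
Span EF, ΣM about F: R_E^{EF}·4 = 426.3 + 197.4, so R_E^{EF} = 155.9 kip and R_F = 225 − 155.9 = 69.06 kip.

R_F = 69.06 kip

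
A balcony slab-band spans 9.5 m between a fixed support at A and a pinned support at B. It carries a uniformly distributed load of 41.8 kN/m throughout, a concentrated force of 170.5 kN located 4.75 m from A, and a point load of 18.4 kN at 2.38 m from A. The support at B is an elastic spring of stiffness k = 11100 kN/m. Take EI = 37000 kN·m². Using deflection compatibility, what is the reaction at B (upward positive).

Release the roller at B. Primary structure: cantilever fixed at A.
Downward deflection at the released point B due to the loads:
  UDL 41.8: wL⁴/(8EI) = 42558/EI
  point load 170.5 at a = 4.75: Pa²(3L − a)/(6EI) = 15227/EI
  point load 18.4 at a = 2.38: Pa²(3L − a)/(6EI) = 453.7/EI
  δ_0 = 58239/EI
Flexibility coefficient — unit upward force at B: δ_{BB} = L³/(3EI) = 285.8/EI.
With EI = 37000 kN·m²: δ_0 = 1.574 m and δ_{BB} = 0.007724 m/kN.
Compatibility — the spring shortens by R_B/k under the reaction it provides: δ_0 − R_B·δ_{BB} = R_B/k. With 1/k = 0.00009 m/kN, R_B = δ_0 / (δ_{BB} + 1/k) = 1.574 / (0.007724 + 0.00009) = 201.4 kN.

R_B = 201.4 kN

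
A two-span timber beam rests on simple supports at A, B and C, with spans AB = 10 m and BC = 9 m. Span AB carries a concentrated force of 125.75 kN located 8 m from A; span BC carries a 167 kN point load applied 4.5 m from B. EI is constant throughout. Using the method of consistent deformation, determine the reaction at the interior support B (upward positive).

R_B = 232.4 kN

Insert a hinge at B; M_B is the redundant, and each span becomes simply supported.
End slopes at the hinge B, treating each span as simply supported:
  span AB: point load 125.75 at a = 8: Pab(L + a)/(6LEI) = 603.6/EI
  span BC: point load 167 at a = 4.5: Pab(L + b)/(6LEI) = 845.4/EI
  relative rotation θ_0 = (603.6 + 845.4)/EI = 1449/EI
A unit hogging moment at B produces rotation L₁/(3EI) + L₂/(3EI) = 6.333/EI.
Compatibility: M_B·(L₁+L₂)/(3EI) = θ_0, giving M_B = 228.8 kN·m (hogging).
Span AB, ΣM about A with M_B applied at B: R_B^{AB}·10 = 1006 + 228.8, so R_B^{AB} = 123.5 kN and R_A = 125.8 − 123.5 = 2.27 kN.
Span BC, ΣM about C: R_B^{BC}·9 = 751.5 + 228.8, so R_B^{BC} = 108.9 kN and R_C = 167 − 108.9 = 58.08 kN.
R_B = 123.5 + 108.9 = 232.4 kN.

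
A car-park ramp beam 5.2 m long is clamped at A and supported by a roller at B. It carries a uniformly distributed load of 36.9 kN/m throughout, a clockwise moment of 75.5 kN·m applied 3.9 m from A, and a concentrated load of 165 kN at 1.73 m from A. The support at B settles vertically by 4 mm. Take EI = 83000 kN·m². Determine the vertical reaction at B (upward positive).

R_B = 109.6 kN

Release the roller at B. Primary structure: cantilever fixed at A.
Primary-structure tip deflection at B by superposition:
  UDL 36.9: wL⁴/(8EI) = 3372/EI
  clockwise couple 75.5 at a = 3.9: M₀a(2L − a)/(2EI) = 957/EI
  point load 165 at a = 1.73: Pa²(3L − a)/(6EI) = 1142/EI
  δ_0 = 5471/EI
Flexibility coefficient — unit upward force at B: δ_{BB} = L³/(3EI) = 46.87/EI.
With EI = 83000 kN·m²: δ_0 = 0.065916 m and δ_{BB} = 0.000565 m/kN.
Compatibility — the beam at B must follow the support down by 0.004 m: δ_0 − R_B·δ_{BB} = 0.004, so R_B = (0.065916 − 0.004)/0.000565 = 109.6 kN.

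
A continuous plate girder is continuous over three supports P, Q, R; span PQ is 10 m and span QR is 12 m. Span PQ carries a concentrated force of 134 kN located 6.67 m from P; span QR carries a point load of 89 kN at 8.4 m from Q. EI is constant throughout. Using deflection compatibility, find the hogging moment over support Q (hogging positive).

Release continuity at Q by inserting a hinge; the redundant is the internal moment M_Q. The primary structure is two simply-supported spans PQ and QR.
Rotations at Q on the released spans (each span's end-slope, ×1/EI):
  span PQ: point load 134 at a = 6.67: Pab(L + a)/(6LEI) = 826.9/EI
  span QR: point load 89 at a = 8.4: Pab(L + b)/(6LEI) = 583.1/EI
  relative rotation θ_0 = (826.9 + 583.1)/EI = 1410/EI
A unit hogging moment at Q produces rotation L₁/(3EI) + L₂/(3EI) = 7.333/EI.
Compatibility: M_Q·(L₁+L₂)/(3EI) = θ_0, giving M_Q = 192.3 kN·m (hogging).

M_Q = 192.3 kN·m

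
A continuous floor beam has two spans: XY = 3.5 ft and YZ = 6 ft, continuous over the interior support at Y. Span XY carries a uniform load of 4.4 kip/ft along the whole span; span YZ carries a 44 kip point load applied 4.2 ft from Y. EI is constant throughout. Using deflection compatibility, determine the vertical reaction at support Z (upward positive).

Take M_Y as the redundant. Released structure: two simple spans XY and YZ with a hinge at Y.
Discontinuity in slope at Y on the released structure — sum the simple-span end rotations:
  span XY: UDL 4.4: wL³/(24EI) = 7.86/EI
  span YZ: point load 44 at a = 4.2: Pab(L + b)/(6LEI) = 72.07/EI
  relative rotation θ_0 = (7.86 + 72.07)/EI = 79.93/EI
A unit hogging moment at Y produces rotation L₁/(3EI) + L₂/(3EI) = 3.167/EI.
Compatibility: M_Y·(L₁+L₂)/(3EI) = θ_0, giving M_Y = 25.24 kip·ft (hogging).
Span YZ, ΣM about Z: R_Y^{YZ}·6 = 79.2 + 25.24, so R_Y^{YZ} = 17.41 kip and R_Z = 44 − 17.41 = 26.59 kip.

R_Z = 26.59 kip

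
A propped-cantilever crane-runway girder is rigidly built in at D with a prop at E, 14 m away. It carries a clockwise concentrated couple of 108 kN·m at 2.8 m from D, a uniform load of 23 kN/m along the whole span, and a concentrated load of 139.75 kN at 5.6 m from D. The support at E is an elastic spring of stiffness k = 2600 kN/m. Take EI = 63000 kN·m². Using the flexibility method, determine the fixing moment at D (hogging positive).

Take the reaction at E as the redundant and release it; the primary structure is a cantilever fixed at D.
Downward deflection at the released point E due to the loads:
  clockwise couple 108 at a = 2.8: M₀a(2L − a)/(2EI) = 3810/EI
  UDL 23: wL⁴/(8EI) = 110446/EI
  point load 139.75 at a = 5.6: Pa²(3L − a)/(6EI) = 26588/EI
  δ_0 = 140844/EI
Flexibility coefficient — unit upward force at E: δ_{EE} = L³/(3EI) = 914.7/EI.
With EI = 63000 kN·m²: δ_0 = 2.2356 m and δ_{EE} = 0.014519 m/kN.
Compatibility — the spring shortens by R_E/k under the reaction it provides: δ_0 − R_E·δ_{EE} = R_E/k. With 1/k = 0.000385 m/kN, R_E = δ_0 / (δ_{EE} + 1/k) = 2.2356 / (0.014519 + 0.000385) = 150 kN.
Moment equilibrium about D: M_D = Σ(load moments about D) − R_E·L = 3145 − 150×14 = 1044 kN·m.

M_D = 1044 kN·m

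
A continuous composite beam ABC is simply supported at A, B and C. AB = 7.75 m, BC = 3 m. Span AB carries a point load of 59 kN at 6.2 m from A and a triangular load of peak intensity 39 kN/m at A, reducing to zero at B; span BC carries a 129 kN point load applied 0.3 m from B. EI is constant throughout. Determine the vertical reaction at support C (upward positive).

Insert a hinge at B; M_B is the redundant, and each span becomes simply supported.
End slopes at the hinge B, treating each span as simply supported:
  span AB: point load 59 at a = 6.2: Pab(L + a)/(6LEI) = 170.1/EI
  span AB: triangular load, peak 39: 7w₀L³/(360EI) = 353/EI
  span BC: point load 129 at a = 0.3: Pab(L + b)/(6LEI) = 33.09/EI
  relative rotation θ_0 = (523.1 + 33.09)/EI = 556.2/EI
A unit hogging moment at B produces rotation L₁/(3EI) + L₂/(3EI) = 3.583/EI.
Compatibility: M_B·(L₁+L₂)/(3EI) = θ_0, giving M_B = 155.2 kN·m (hogging).
Span BC, ΣM about C: R_B^{BC}·3 = 348.3 + 155.2, so R_B^{BC} = 167.8 kN and R_C = 129 − 167.8 = -38.84 kN.

R_C = -38.84 kN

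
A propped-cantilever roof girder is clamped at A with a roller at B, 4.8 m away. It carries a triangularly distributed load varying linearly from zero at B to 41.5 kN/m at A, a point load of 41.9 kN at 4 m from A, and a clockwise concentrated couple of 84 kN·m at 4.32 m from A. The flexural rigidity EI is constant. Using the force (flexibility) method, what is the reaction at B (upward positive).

R_B = 77.43 kN

Remove the prop at B; the released (primary) structure is a cantilever built in at A.
Downward deflection at the released point B due to the loads:
  triangular load, peak 41.5 at the fixed end: w₀L⁴/(30EI) = 734.3/EI
  point load 41.9 at a = 4: Pa²(3L − a)/(6EI) = 1162/EI
  clockwise couple 84 at a = 4.32: M₀a(2L − a)/(2EI) = 958/EI
  δ_0 = 2854/EI
Tip deflection under a unit load at B: L³/(3EI) = 36.86/EI.
Compatibility at B: δ_0 − R_B·δ_{BB} = 0, so R_B = 2854/36.86 = 77.43 kN.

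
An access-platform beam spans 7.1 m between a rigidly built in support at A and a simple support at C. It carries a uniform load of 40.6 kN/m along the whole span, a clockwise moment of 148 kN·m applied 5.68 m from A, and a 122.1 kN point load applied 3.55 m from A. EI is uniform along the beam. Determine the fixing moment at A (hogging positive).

Choose R_C as the redundant. The primary structure is the cantilever fixed at A.
Free-end deflection of the primary structure under the applied loading (downward +):
  UDL 40.6: wL⁴/(8EI) = 12896/EI
  clockwise couple 148 at a = 5.68: M₀a(2L − a)/(2EI) = 3581/EI
  point load 122.1 at a = 3.55: Pa²(3L − a)/(6EI) = 4552/EI
  δ_0 = 21030/EI
Tip deflection under a unit load at C: L³/(3EI) = 119.3/EI.
Compatibility at C: δ_0 − R_C·δ_{CC} = 0, so R_C = 21030/119.3 = 176.3 kN.
Moment equilibrium about A: M_A = Σ(load moments about A) − R_C·L = 1605 − 176.3×7.1 = 353.3 kN·m.

M_A = 353.3 kN·m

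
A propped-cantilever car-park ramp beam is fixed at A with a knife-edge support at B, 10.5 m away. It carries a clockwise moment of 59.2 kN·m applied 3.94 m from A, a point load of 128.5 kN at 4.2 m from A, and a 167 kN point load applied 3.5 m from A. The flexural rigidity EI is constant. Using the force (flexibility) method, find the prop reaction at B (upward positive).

Remove the prop at B; the released (primary) structure is a cantilever built in at A.
Deflection at B on the released cantilever, summing each load's contribution:
  clockwise couple 59.2 at a = 3.94: M₀a(2L − a)/(2EI) = 1990/EI
  point load 128.5 at a = 4.2: Pa²(3L − a)/(6EI) = 10314/EI
  point load 167 at a = 3.5: Pa²(3L − a)/(6EI) = 9547/EI
  δ_0 = 21850/EI
Tip deflection under a unit load at B: L³/(3EI) = 385.9/EI.
Compatibility at B: δ_0 − R_B·δ_{BB} = 0, so R_B = 21850/385.9 = 56.62 kN.

R_B = 56.62 kN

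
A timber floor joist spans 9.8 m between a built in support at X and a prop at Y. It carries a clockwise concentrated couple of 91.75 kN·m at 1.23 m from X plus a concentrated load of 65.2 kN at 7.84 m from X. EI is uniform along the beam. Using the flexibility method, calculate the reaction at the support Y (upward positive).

R_Y = 49.2 kN

Remove the prop at Y; the released (primary) structure is a cantilever built in at X.
Free-end deflection of the primary structure under the applied loading (downward +):
  clockwise couple 91.75 at a = 1.23: M₀a(2L − a)/(2EI) = 1037/EI
  point load 65.2 at a = 7.84: Pa²(3L − a)/(6EI) = 14400/EI
  δ_0 = 15437/EI
Tip deflection under a unit load at Y: L³/(3EI) = 313.7/EI.
Compatibility at Y: δ_0 − R_Y·δ_{YY} = 0, so R_Y = 15437/313.7 = 49.2 kN.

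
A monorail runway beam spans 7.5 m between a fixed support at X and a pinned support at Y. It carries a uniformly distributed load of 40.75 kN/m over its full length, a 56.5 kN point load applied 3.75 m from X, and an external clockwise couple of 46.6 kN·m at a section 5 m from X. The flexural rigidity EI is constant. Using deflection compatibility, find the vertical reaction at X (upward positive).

Take the reaction at Y as the redundant and release it; the primary structure is a cantilever fixed at X.
Deflection at Y on the released cantilever, summing each load's contribution:
  UDL 40.75: wL⁴/(8EI) = 16117/EI
  point load 56.5 at a = 3.75: Pa²(3L − a)/(6EI) = 2483/EI
  clockwise couple 46.6 at a = 5: M₀a(2L − a)/(2EI) = 1165/EI
  δ_0 = 19765/EI
Tip deflection under a unit load at Y: L³/(3EI) = 140.6/EI.
The prop prevents deflection at Y: R_Y = δ_0/δ_{YY} = 19765/140.6 = 140.6 kN.
Vertical equilibrium: R_X = ΣP − R_Y = 362.1 − 140.6 = 221.6 kN.

R_X = 221.6 kN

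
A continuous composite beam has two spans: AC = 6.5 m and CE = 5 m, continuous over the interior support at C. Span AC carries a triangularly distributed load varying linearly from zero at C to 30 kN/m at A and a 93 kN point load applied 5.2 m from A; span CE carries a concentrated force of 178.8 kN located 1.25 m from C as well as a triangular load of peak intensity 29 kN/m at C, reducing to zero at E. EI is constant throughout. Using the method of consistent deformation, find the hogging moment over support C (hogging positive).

M_C = 175.8 kN·m

Take M_C as the redundant. Released structure: two simple spans AC and CE with a hinge at C.
End slopes at the hinge C, treating each span as simply supported:
  span AC: triangular load, peak 30: 7w₀L³/(360EI) = 160.2/EI
  span AC: point load 93 at a = 5.2: Pab(L + a)/(6LEI) = 188.6/EI
  span CE: point load 178.8 at a = 1.25: Pab(L + b)/(6LEI) = 244.5/EI
  span CE: triangular load, peak 29: w₀L³/(45EI) = 80.56/EI
  relative rotation θ_0 = (348.8 + 325)/EI = 673.8/EI
A unit hogging moment at C produces rotation L₁/(3EI) + L₂/(3EI) = 3.833/EI.
Slope continuity at C: θ_0 = M_C·3.833/EI, so M_C = 673.8/3.833 = 175.8 kN·m (hogging).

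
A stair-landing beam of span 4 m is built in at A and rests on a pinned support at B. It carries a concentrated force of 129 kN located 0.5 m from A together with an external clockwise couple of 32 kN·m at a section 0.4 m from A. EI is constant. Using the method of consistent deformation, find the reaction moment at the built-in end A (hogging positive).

Remove the prop at B; the released (primary) structure is a cantilever built in at A.
Deflection at B on the released cantilever, summing each load's contribution:
  point load 129 at a = 0.5: Pa²(3L − a)/(6EI) = 61.81/EI
  clockwise couple 32 at a = 0.4: M₀a(2L − a)/(2EI) = 48.64/EI
  δ_0 = 110.5/EI
Tip deflection under a unit load at B: L³/(3EI) = 21.33/EI.
Compatibility at B: δ_0 − R_B·δ_{BB} = 0, so R_B = 110.5/21.33 = 5.177 kN.
Moment equilibrium about A: M_A = Σ(load moments about A) − R_B·L = 96.5 − 5.177×4 = 75.79 kN·m.

M_A = 75.79 kN·m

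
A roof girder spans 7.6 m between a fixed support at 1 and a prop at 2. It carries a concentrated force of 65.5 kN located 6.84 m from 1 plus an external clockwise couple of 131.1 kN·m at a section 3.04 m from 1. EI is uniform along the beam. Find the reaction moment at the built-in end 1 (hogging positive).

Take the reaction at 2 as the redundant and release it; the primary structure is a cantilever fixed at 1.
Primary-structure tip deflection at 2 by superposition:
  point load 65.5 at a = 6.84: Pa²(3L − a)/(6EI) = 8151/EI
  clockwise couple 131.1 at a = 3.04: M₀a(2L − a)/(2EI) = 2423/EI
  δ_0 = 10575/EI
Tip deflection under a unit load at 2: L³/(3EI) = 146.3/EI.
Compatibility at 2: δ_0 − R_2·δ_{22} = 0, so R_2 = 10575/146.3 = 72.27 kN.
Moment equilibrium about 1: M_1 = Σ(load moments about 1) − R_2·L = 579.1 − 72.27×7.6 = 29.89 kN·m.

M_1 = 29.89 kN·m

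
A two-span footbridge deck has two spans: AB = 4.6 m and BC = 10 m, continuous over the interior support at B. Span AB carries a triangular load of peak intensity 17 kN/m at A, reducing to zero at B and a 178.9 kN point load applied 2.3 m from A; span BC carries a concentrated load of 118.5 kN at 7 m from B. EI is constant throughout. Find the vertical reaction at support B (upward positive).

R_B = 190.7 kN

Insert a hinge at B; M_B is the redundant, and each span becomes simply supported.
End slopes at the hinge B, treating each span as simply supported:
  span AB: triangular load, peak 17: 7w₀L³/(360EI) = 32.17/EI
  span AB: point load 178.9 at a = 2.3: Pab(L + a)/(6LEI) = 236.6/EI
  span BC: point load 118.5 at a = 7: Pab(L + b)/(6LEI) = 539.2/EI
  relative rotation θ_0 = (268.8 + 539.2)/EI = 807.9/EI
A unit hogging moment at B produces rotation L₁/(3EI) + L₂/(3EI) = 4.867/EI.
Slope continuity at B: θ_0 = M_B·4.867/EI, so M_B = 807.9/4.867 = 166 kN·m (hogging).
Span AB, ΣM about A with M_B applied at B: R_B^{AB}·4.6 = 471.4 + 166, so R_B^{AB} = 138.6 kN and R_A = 218 − 138.6 = 79.43 kN.
Span BC, ΣM about C: R_B^{BC}·10 = 355.5 + 166, so R_B^{BC} = 52.15 kN and R_C = 118.5 − 52.15 = 66.35 kN.
R_B = 138.6 + 52.15 = 190.7 kN.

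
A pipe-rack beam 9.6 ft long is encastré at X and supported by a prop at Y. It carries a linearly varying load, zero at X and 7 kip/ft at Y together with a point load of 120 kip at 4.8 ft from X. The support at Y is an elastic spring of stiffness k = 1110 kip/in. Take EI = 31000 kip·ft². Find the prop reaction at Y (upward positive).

R_Y = 55.54 kip

Release the roller at Y. Primary structure: cantilever fixed at X.
Free-end deflection of the primary structure under the applied loading (downward +):
  triangular load, peak 7 at the free end: 11w₀L⁴/(120EI) = 5450/EI
  point load 120 at a = 4.8: Pa²(3L − a)/(6EI) = 11059/EI
  δ_0 = 16509/EI
Tip deflection under a unit load at Y: L³/(3EI) = 294.9/EI.
With EI = 31000 kip·ft²: δ_0 = 0.53255 ft and δ_{YY} = 0.009513 ft/kip.
Compatibility — the spring shortens by R_Y/k under the reaction it provides: δ_0 − R_Y·δ_{YY} = R_Y/k. With 1/k = 1/(1110×12) ft/kip = 0.000075 ft/kip, R_Y = δ_0 / (δ_{YY} + 1/k) = 0.53255 / (0.009513 + 0.000075) = 55.54 kip.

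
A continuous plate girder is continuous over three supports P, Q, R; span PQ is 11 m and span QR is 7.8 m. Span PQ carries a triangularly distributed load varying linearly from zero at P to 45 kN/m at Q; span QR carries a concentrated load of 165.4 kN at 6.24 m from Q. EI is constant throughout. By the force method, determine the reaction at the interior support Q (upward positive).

R_Q = 255.9 kN

Insert a hinge at Q; M_Q is the redundant, and each span becomes simply supported.
End slopes at the hinge Q, treating each span as simply supported:
  span PQ: triangular load, peak 45: w₀L³/(45EI) = 1331/EI
  span QR: point load 165.4 at a = 6.24: Pab(L + b)/(6LEI) = 322/EI
  relative rotation θ_0 = (1331 + 322)/EI = 1653/EI
A unit hogging moment at Q produces rotation L₁/(3EI) + L₂/(3EI) = 6.267/EI.
Compatibility: M_Q·(L₁+L₂)/(3EI) = θ_0, giving M_Q = 263.8 kN·m (hogging).
Span PQ, ΣM about P with M_Q applied at Q: R_Q^{PQ}·11 = 1815 + 263.8, so R_Q^{PQ} = 189 kN and R_P = 247.5 − 189 = 58.52 kN.
Span QR, ΣM about R: R_Q^{QR}·7.8 = 258 + 263.8, so R_Q^{QR} = 66.9 kN and R_R = 165.4 − 66.9 = 98.5 kN.
R_Q = 189 + 66.9 = 255.9 kN.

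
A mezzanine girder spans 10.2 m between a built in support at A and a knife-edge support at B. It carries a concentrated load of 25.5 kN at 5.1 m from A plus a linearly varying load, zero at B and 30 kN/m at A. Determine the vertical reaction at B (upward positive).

Choose R_B as the redundant. The primary structure is the cantilever fixed at A.
Downward deflection at the released point B due to the loads:
  point load 25.5 at a = 5.1: Pa²(3L − a)/(6EI) = 2819/EI
  triangular load, peak 30 at the fixed end: w₀L⁴/(30EI) = 10824/EI
  δ_0 = 13643/EI
Tip deflection under a unit load at B: L³/(3EI) = 353.7/EI.
The prop prevents deflection at B: R_B = δ_0/δ_{BB} = 13643/353.7 = 38.57 kN.

R_B = 38.57 kN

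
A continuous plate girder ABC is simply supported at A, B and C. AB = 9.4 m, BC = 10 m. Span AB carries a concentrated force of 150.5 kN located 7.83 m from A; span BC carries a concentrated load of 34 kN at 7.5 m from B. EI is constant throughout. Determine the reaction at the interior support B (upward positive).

R_B = 156.1 kN

Take M_B as the redundant. Released structure: two simple spans AB and BC with a hinge at B.
End slopes at the hinge B, treating each span as simply supported:
  span AB: point load 150.5 at a = 7.83: Pab(L + a)/(6LEI) = 565.2/EI
  span BC: point load 34 at a = 7.5: Pab(L + b)/(6LEI) = 132.8/EI
  relative rotation θ_0 = (565.2 + 132.8)/EI = 698/EI
A unit hogging moment at B produces rotation L₁/(3EI) + L₂/(3EI) = 6.467/EI.
Slope continuity at B: θ_0 = M_B·6.467/EI, so M_B = 698/6.467 = 107.9 kN·m (hogging).
Span AB, ΣM about A with M_B applied at B: R_B^{AB}·9.4 = 1178 + 107.9, so R_B^{AB} = 136.8 kN and R_A = 150.5 − 136.8 = 13.65 kN.
Span BC, ΣM about C: R_B^{BC}·10 = 85 + 107.9, so R_B^{BC} = 19.29 kN and R_C = 34 − 19.29 = 14.71 kN.
R_B = 136.8 + 19.29 = 156.1 kN.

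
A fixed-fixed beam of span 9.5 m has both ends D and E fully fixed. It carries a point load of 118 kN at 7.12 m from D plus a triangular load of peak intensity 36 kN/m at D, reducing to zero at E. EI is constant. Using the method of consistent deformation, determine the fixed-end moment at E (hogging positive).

Release both end moments; the primary structure is a simply-supported span DE with redundants M_D and M_E.
Simple-span end rotations at D and E under the given loads:
  at D: point load 118 at a = 7.12: Pab(L + b)/(6LEI) = 416.8/EI
  at E: point load 118 at a = 7.12: Pab(L + a)/(6LEI) = 583/EI
  at D: triangular load, peak 36: w₀L³/(45EI) = 685.9/EI
  at E: triangular load, peak 36: 7w₀L³/(360EI) = 600.2/EI
  θ_D0 = 1103/EI,  θ_E0 = 1183/EI
Flexibility coefficients: a unit moment at one end gives L/(3EI) there and L/(6EI) at the far end, so f₁₁ = f₂₂ = 3.167/EI and f₁₂ = f₂₁ = 1.583/EI.
Compatibility — zero rotation at each built-in end:
  3.167 M_D + 1.583 M_E = 1103
  1.583 M_D + 3.167 M_E = 1183
Solving the pair gives M_D = 215.2 kN·m and M_E = 266.1 kN·m (hogging).

M_E = 266.1 kN·m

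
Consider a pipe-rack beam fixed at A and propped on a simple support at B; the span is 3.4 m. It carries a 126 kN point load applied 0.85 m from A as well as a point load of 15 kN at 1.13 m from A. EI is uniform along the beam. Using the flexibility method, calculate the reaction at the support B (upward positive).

Remove the prop at B; the released (primary) structure is a cantilever built in at A.
Downward deflection at the released point B due to the loads:
  point load 126 at a = 0.85: Pa²(3L − a)/(6EI) = 141.9/EI
  point load 15 at a = 1.13: Pa²(3L − a)/(6EI) = 28.95/EI
  δ_0 = 170.8/EI
Flexibility coefficient — unit upward force at B: δ_{BB} = L³/(3EI) = 13.1/EI.
Compatibility at B: δ_0 − R_B·δ_{BB} = 0, so R_B = 170.8/13.1 = 13.04 kN.

R_B = 13.04 kN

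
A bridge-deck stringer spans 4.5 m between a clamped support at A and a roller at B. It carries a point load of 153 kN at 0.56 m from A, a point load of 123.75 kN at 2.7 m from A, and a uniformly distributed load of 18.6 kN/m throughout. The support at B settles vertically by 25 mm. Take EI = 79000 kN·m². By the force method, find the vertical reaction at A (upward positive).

Choose R_B as the redundant. The primary structure is the cantilever fixed at A.
Downward deflection at the released point B due to the loads:
  point load 153 at a = 0.56: Pa²(3L − a)/(6EI) = 103.5/EI
  point load 123.75 at a = 2.7: Pa²(3L − a)/(6EI) = 1624/EI
  UDL 18.6: wL⁴/(8EI) = 953.4/EI
  δ_0 = 2681/EI
Tip deflection under a unit load at B: L³/(3EI) = 30.38/EI.
With EI = 79000 kN·m²: δ_0 = 0.033933 m and δ_{BB} = 0.000384 m/kN.
Compatibility — the beam at B must follow the support down by 0.025 m: δ_0 − R_B·δ_{BB} = 0.025, so R_B = (0.033933 − 0.025)/0.000384 = 23.23 kN.
Vertical equilibrium: R_A = ΣP − R_B = 360.4 − 23.23 = 337.2 kN.

R_A = 337.2 kN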